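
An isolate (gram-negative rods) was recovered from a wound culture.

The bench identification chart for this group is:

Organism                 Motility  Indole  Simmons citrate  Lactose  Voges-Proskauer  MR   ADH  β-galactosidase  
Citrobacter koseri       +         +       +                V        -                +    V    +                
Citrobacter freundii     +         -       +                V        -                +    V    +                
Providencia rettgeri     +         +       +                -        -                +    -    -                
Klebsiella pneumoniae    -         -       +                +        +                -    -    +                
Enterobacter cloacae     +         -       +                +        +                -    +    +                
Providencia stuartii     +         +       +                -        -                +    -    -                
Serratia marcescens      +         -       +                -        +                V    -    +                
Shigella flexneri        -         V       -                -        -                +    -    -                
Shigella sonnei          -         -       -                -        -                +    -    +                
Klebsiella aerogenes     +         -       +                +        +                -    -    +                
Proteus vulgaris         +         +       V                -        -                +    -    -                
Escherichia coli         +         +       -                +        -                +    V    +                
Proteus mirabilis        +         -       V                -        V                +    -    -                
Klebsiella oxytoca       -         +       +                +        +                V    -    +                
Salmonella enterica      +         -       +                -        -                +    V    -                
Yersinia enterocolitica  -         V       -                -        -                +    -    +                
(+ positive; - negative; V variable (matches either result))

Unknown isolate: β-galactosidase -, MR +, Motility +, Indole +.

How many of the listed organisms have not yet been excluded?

3

β-galactosidase -: excludes 10 organisms — 6 left.
Motility +: excludes Shigella flexneri — 5 left.
MR +: all 5 remaining candidates are consistent.
Indole +: excludes Proteus mirabilis, Salmonella enterica — 3 left.
Still consistent: Proteus vulgaris, Providencia rettgeri, Providencia stuartii.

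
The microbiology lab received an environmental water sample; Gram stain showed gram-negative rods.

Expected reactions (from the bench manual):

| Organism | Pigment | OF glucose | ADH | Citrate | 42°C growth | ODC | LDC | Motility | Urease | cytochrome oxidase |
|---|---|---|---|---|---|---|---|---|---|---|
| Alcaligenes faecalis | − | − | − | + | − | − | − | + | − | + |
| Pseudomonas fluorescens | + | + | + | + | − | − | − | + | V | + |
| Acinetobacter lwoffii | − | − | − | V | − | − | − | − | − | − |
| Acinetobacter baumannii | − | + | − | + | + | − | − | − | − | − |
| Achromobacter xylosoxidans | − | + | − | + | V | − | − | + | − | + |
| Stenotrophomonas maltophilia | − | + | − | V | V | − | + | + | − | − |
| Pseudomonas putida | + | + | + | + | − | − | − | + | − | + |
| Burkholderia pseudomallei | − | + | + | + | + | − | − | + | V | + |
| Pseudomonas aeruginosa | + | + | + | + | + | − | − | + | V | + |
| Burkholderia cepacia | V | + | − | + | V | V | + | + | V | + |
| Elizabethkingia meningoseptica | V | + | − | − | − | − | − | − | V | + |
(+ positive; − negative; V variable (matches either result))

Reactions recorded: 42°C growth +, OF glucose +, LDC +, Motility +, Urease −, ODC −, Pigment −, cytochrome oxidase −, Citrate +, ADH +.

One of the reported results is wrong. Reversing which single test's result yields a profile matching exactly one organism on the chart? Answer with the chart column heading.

ADH

As reported, no row in the chart matches all 10 reactions.
Reversing ODC → still no organism matches.
Reversing ADH (to −) → unique match: Stenotrophomonas maltophilia.
Reversing Urease → still no organism matches.
Reversing Motility → still no organism matches.
Reversing cytochrome oxidase → still no organism matches.
Reversing 42°C growth → still no organism matches.
Reversing OF glucose → still no organism matches.
Reversing Citrate → still no organism matches.
Reversing Pigment → still no organism matches.
Reversing LDC → still no organism matches.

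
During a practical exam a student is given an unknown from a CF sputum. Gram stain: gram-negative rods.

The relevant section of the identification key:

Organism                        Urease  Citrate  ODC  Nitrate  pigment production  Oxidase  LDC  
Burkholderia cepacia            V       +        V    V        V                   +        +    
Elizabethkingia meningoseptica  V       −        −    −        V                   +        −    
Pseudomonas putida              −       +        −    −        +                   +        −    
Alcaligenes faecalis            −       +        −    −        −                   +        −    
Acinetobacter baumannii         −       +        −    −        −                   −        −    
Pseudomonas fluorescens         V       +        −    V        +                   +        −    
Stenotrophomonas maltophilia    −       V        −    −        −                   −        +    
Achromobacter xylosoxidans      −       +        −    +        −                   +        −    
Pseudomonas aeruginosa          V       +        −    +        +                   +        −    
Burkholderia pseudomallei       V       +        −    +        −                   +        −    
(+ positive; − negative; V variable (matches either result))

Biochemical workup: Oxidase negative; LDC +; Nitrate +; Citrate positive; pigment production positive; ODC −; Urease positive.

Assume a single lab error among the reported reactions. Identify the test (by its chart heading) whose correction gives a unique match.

Oxidase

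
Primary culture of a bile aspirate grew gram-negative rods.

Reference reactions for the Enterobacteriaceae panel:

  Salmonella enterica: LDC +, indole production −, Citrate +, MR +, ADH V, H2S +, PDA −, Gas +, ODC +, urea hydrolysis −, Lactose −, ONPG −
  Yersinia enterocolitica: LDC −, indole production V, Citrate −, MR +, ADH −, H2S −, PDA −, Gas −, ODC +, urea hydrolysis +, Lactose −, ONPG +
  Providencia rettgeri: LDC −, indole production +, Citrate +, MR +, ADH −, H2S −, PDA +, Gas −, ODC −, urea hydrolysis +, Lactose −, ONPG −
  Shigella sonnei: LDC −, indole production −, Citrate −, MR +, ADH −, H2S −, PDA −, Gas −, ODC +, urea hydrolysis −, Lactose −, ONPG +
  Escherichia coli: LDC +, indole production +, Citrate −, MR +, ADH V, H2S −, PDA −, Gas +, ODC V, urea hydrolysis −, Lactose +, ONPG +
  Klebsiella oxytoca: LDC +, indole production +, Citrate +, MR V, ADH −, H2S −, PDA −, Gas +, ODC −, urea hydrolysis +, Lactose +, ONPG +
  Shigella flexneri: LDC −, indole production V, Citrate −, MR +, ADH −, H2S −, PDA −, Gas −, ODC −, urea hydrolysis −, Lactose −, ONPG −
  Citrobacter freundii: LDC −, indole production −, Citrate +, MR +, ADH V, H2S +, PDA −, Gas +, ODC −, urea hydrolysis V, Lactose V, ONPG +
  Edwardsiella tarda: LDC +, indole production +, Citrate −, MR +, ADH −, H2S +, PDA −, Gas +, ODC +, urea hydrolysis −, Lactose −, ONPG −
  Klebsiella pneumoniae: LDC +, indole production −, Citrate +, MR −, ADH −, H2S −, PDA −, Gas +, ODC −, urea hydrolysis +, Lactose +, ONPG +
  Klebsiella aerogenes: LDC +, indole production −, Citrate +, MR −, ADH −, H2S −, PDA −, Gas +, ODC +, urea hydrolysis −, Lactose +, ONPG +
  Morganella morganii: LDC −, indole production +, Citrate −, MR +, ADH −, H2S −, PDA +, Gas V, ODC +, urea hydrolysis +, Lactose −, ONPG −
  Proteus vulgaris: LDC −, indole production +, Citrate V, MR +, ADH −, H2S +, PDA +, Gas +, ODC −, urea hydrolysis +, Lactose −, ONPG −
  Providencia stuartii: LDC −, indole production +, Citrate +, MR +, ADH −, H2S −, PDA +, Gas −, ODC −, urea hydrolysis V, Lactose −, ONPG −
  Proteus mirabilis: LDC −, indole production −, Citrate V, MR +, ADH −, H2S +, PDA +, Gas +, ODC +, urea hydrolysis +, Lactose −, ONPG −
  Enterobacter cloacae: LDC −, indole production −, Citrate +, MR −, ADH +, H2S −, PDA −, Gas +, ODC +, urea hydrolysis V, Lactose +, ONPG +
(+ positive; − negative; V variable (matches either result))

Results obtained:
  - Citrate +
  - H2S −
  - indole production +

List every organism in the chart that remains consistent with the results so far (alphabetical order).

Klebsiella oxytoca, Providencia rettgeri, Providencia stuartii

indole production +: excludes 7 organisms — 9 left.
Citrate +: excludes 5 organisms — 4 left.
H2S −: excludes Proteus vulgaris — 3 left.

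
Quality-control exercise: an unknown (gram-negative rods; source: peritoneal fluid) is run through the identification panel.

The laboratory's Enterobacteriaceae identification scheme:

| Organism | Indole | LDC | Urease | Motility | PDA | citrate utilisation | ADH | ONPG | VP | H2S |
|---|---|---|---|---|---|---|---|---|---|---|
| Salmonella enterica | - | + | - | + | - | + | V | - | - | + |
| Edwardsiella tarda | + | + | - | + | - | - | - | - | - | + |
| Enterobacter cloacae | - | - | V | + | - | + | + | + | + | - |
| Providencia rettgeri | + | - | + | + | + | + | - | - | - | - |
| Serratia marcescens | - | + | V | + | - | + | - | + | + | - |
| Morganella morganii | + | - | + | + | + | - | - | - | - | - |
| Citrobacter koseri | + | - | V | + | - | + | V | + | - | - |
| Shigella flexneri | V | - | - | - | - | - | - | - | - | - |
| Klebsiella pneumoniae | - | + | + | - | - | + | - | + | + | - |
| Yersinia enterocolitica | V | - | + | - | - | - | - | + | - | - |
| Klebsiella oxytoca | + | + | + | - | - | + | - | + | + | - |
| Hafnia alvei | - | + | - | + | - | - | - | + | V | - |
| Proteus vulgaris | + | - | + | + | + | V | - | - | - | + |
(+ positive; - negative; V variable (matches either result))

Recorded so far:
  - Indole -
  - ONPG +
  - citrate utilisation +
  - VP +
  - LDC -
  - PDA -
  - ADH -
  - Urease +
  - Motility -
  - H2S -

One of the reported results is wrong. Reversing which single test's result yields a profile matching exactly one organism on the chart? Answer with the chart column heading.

As reported, no row in the chart matches all 10 reactions.
Reversing PDA → still no organism matches.
Reversing H2S → still no organism matches.
Reversing LDC (to +) → unique match: Klebsiella pneumoniae.
Reversing ADH → still no organism matches.
Reversing citrate utilisation → still no organism matches.
Reversing Motility → still no organism matches.
Reversing ONPG → still no organism matches.
Reversing Indole → still no organism matches.
Reversing Urease → still no organism matches.
Reversing VP → still no organism matches.

LDC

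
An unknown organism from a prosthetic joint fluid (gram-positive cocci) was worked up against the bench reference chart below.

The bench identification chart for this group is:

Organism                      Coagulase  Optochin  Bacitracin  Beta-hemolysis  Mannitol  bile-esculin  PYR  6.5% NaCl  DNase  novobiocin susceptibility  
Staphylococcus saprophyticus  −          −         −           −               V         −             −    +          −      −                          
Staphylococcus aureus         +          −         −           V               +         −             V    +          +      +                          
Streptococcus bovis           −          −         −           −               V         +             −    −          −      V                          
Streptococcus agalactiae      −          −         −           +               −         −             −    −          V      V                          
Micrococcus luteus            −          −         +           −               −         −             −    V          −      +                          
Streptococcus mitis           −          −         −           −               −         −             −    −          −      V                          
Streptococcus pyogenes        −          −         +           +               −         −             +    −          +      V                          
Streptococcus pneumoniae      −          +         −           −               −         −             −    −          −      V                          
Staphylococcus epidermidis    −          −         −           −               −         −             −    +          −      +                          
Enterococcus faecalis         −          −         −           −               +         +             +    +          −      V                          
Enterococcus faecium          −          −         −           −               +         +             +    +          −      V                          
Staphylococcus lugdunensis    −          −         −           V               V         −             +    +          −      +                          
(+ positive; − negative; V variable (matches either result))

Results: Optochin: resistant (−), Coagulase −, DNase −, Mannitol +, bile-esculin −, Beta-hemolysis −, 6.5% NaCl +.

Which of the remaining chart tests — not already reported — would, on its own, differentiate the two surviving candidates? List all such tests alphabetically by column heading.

Mannitol +: excludes 6 organisms — 6 left.
6.5% NaCl +: excludes Streptococcus bovis — 5 left.
Coagulase −: excludes Staphylococcus aureus — 4 left.
Optochin −: all 4 remaining candidates are consistent.
DNase −: all 4 remaining candidates are consistent.
Beta-hemolysis −: all 4 remaining candidates are consistent.
bile-esculin −: excludes Enterococcus faecalis, Enterococcus faecium — 2 left.
Two candidates remain: Staphylococcus lugdunensis and Staphylococcus saprophyticus.
  Bacitracin: − vs − — same for both, does not separate.
  PYR: Staphylococcus lugdunensis +, Staphylococcus saprophyticus − — discriminates.
  novobiocin susceptibility: Staphylococcus lugdunensis +, Staphylococcus saprophyticus − — discriminates.

novobiocin susceptibility, PYR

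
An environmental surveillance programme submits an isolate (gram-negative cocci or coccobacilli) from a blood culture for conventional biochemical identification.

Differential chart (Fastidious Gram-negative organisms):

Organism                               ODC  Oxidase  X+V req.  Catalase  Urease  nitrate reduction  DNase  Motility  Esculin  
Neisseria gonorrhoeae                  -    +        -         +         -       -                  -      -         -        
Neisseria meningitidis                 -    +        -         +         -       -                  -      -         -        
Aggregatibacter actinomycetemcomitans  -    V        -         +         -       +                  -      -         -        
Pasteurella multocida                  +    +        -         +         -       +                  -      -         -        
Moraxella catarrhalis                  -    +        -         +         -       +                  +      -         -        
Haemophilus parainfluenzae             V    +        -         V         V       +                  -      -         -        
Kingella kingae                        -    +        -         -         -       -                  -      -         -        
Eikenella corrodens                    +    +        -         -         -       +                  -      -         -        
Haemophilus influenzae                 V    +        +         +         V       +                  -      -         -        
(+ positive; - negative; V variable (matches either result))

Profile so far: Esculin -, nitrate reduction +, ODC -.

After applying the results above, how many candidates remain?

4

nitrate reduction +: excludes Neisseria gonorrhoeae, Neisseria meningitidis, Kingella kingae — 6 left.
ODC -: excludes Pasteurella multocida, Eikenella corrodens — 4 left.
Esculin -: all 4 remaining candidates are consistent.
Still consistent: Aggregatibacter actinomycetemcomitans, Haemophilus influenzae, Haemophilus parainfluenzae, Moraxella catarrhalis.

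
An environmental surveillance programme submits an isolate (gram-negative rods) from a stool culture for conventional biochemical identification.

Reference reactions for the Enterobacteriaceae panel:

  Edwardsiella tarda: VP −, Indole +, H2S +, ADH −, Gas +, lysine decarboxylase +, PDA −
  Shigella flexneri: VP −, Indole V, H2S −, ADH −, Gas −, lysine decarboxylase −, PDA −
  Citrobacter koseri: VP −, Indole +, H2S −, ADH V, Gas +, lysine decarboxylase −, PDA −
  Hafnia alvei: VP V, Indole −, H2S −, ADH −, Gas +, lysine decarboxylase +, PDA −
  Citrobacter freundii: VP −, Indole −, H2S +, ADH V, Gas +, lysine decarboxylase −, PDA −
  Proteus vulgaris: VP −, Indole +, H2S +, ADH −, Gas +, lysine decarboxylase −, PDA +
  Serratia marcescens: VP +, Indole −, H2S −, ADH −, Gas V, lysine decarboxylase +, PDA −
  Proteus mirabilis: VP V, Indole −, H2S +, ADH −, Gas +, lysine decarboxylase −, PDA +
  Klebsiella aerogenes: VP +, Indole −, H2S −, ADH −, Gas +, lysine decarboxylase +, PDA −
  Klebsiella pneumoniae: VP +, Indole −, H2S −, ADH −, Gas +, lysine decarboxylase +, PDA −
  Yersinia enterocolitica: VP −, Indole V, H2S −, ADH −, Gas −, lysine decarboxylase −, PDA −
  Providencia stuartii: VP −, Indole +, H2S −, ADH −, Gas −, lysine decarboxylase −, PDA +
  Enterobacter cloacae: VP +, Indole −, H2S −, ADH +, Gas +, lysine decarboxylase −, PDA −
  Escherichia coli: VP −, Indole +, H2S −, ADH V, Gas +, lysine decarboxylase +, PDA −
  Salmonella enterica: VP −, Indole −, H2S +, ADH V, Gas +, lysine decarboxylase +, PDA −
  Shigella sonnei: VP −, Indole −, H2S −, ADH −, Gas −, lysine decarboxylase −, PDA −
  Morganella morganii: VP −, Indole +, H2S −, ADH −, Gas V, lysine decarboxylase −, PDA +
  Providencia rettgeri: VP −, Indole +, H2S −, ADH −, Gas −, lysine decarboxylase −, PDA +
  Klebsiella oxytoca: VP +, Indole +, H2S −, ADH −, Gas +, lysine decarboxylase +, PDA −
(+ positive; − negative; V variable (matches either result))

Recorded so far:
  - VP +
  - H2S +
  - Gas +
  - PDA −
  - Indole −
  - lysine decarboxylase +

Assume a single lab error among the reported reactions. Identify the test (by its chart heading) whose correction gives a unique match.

As reported, no row in the chart matches all 6 reactions.
Reversing PDA → still no organism matches.
Reversing VP (to −) → unique match: Salmonella enterica.
Reversing Indole → still no organism matches.
Reversing lysine decarboxylase → still no organism matches.
Reversing Gas → still no organism matches.
Reversing H2S → 4 organisms match (not unique).

VP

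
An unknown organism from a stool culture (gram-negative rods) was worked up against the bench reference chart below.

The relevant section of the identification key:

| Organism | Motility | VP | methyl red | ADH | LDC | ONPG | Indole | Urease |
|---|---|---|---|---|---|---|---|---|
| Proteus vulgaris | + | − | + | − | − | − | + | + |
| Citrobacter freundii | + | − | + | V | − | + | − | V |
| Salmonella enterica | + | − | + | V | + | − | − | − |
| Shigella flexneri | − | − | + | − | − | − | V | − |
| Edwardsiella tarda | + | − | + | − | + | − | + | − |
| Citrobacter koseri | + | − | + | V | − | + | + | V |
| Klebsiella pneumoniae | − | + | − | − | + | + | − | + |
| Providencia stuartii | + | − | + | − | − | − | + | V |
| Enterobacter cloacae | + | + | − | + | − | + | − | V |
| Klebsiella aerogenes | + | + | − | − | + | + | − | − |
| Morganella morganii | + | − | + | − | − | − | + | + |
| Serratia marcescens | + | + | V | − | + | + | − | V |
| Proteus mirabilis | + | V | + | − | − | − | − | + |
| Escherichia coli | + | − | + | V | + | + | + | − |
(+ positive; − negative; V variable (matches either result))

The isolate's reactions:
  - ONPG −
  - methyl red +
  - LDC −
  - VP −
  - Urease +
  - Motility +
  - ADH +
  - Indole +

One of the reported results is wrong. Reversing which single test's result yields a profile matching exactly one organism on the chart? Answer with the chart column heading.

As reported, no row in the chart matches all 8 reactions.
Reversing LDC → still no organism matches.
Reversing VP → still no organism matches.
Reversing Motility → still no organism matches.
Reversing ONPG (to +) → unique match: Citrobacter koseri.
Reversing methyl red → still no organism matches.
Reversing Indole → still no organism matches.
Reversing ADH → 3 organisms match (not unique).
Reversing Urease → still no organism matches.

ONPG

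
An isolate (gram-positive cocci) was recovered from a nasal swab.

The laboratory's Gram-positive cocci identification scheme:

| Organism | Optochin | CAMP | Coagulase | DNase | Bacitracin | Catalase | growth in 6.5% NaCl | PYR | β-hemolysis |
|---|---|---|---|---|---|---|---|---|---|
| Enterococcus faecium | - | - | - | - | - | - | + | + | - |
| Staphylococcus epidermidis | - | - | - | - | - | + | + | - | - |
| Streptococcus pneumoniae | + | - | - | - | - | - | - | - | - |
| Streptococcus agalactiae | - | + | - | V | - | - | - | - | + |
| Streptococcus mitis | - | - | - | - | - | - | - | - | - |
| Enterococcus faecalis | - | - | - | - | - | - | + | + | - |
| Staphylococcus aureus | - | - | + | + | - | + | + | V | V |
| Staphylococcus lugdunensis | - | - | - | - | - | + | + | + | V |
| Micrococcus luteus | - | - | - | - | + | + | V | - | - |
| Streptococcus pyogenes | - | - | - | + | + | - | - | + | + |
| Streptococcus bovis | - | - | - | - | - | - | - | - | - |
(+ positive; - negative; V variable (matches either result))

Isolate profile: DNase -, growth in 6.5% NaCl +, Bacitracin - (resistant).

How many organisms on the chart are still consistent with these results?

4

DNase -: excludes Staphylococcus aureus, Streptococcus pyogenes — 9 left.
growth in 6.5% NaCl +: excludes Streptococcus pneumoniae, Streptococcus agalactiae, Streptococcus mitis, Streptococcus bovis — 5 left.
Bacitracin -: excludes Micrococcus luteus — 4 left.
Still consistent: Enterococcus faecalis, Enterococcus faecium, Staphylococcus epidermidis, Staphylococcus lugdunensis.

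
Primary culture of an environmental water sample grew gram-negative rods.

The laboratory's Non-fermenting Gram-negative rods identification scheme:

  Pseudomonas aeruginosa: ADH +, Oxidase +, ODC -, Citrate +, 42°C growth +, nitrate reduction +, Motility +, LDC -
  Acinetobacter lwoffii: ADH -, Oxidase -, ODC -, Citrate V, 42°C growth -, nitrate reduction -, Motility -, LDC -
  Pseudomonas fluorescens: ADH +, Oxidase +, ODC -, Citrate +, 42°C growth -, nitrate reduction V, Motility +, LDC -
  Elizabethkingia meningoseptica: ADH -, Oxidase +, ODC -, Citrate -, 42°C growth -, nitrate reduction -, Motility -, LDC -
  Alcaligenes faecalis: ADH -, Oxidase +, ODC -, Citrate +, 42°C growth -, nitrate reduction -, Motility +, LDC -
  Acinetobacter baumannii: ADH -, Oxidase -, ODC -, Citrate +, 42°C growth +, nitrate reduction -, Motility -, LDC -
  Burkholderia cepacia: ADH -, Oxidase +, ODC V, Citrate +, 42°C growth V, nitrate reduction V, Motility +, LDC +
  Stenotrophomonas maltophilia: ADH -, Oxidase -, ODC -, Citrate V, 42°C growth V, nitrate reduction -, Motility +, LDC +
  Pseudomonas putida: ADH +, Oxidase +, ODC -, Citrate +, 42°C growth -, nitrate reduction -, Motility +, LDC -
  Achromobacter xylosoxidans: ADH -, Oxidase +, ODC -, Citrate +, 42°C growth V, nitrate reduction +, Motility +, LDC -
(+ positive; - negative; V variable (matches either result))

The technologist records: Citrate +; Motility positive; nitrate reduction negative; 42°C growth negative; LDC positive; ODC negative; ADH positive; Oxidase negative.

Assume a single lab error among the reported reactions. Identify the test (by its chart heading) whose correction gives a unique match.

ADH

As reported, no row in the chart matches all 8 reactions.
Reversing LDC → still no organism matches.
Reversing ODC → still no organism matches.
Reversing Oxidase → still no organism matches.
Reversing nitrate reduction → still no organism matches.
Reversing ADH (to -) → unique match: Stenotrophomonas maltophilia.
Reversing Citrate → still no organism matches.
Reversing Motility → still no organism matches.
Reversing 42°C growth → still no organism matches.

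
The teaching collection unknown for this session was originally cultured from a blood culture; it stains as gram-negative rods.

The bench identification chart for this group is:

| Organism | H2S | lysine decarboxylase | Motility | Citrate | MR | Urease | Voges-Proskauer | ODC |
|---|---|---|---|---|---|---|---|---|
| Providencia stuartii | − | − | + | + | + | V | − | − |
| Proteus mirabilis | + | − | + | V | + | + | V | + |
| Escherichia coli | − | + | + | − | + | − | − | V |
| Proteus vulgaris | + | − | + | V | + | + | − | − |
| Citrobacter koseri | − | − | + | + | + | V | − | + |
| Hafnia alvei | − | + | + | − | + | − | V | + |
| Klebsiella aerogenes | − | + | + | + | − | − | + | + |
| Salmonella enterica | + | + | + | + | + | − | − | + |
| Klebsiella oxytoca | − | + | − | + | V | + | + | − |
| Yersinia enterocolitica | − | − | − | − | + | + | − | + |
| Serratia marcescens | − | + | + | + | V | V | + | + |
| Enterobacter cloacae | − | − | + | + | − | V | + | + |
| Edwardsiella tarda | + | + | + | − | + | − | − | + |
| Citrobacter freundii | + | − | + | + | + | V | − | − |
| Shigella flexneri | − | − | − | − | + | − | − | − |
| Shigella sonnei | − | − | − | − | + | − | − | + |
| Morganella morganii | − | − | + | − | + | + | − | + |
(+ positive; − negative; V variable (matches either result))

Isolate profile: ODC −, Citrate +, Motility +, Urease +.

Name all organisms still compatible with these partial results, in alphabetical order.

Citrate +: excludes 7 organisms — 10 left.
Urease +: excludes Klebsiella aerogenes, Salmonella enterica — 8 left.
Motility +: excludes Klebsiella oxytoca — 7 left.
ODC −: excludes Proteus mirabilis, Citrobacter koseri, Serratia marcescens, Enterobacter cloacae — 3 left.

Citrobacter freundii, Proteus vulgaris, Providencia stuartii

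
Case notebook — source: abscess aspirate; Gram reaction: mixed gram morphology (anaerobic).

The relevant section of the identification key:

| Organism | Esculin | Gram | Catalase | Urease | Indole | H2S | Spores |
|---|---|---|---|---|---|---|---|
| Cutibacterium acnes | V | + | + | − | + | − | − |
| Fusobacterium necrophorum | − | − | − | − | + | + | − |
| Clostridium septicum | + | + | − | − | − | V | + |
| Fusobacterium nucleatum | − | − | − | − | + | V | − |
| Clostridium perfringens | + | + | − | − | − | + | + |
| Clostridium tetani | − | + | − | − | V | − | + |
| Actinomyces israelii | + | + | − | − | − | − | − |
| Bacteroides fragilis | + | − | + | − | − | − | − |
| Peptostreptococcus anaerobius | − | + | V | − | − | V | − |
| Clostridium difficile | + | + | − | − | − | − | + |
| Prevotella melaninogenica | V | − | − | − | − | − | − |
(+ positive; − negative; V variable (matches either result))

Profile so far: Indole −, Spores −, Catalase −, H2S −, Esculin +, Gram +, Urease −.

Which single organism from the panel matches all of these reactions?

Spores −: excludes Clostridium septicum, Clostridium perfringens, Clostridium tetani, Clostridium difficile — 7 left.
Indole −: excludes Cutibacterium acnes, Fusobacterium necrophorum, Fusobacterium nucleatum — 4 left.
Catalase −: excludes Bacteroides fragilis — 3 left.
H2S −: all 3 remaining candidates are consistent.
Esculin +: excludes Peptostreptococcus anaerobius — 2 left.
Gram +: excludes Prevotella melaninogenica — 1 left.
Urease −: the one remaining candidate is consistent.

Actinomyces israelii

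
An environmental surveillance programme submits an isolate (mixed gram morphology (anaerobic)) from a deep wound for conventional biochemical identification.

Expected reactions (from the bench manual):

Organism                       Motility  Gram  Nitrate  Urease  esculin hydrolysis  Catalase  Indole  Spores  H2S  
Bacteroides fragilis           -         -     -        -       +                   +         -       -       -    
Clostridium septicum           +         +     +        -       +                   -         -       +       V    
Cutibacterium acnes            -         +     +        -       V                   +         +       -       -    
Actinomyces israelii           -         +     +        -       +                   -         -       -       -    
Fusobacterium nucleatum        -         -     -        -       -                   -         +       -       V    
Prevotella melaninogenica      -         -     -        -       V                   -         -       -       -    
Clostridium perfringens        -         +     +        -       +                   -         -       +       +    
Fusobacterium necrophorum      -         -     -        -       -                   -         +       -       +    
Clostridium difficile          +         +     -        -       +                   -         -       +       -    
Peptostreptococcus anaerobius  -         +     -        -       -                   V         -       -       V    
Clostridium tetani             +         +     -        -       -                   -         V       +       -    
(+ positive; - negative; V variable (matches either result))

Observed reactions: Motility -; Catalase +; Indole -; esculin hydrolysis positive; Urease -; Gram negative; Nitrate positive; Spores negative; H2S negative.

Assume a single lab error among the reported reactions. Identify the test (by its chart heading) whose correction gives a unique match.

As reported, no row in the chart matches all 9 reactions.
Reversing esculin hydrolysis → still no organism matches.
Reversing Urease → still no organism matches.
Reversing Indole → still no organism matches.
Reversing Spores → still no organism matches.
Reversing Motility → still no organism matches.
Reversing Gram → still no organism matches.
Reversing Nitrate (to -) → unique match: Bacteroides fragilis.
Reversing H2S → still no organism matches.
Reversing Catalase → still no organism matches.

Nitrate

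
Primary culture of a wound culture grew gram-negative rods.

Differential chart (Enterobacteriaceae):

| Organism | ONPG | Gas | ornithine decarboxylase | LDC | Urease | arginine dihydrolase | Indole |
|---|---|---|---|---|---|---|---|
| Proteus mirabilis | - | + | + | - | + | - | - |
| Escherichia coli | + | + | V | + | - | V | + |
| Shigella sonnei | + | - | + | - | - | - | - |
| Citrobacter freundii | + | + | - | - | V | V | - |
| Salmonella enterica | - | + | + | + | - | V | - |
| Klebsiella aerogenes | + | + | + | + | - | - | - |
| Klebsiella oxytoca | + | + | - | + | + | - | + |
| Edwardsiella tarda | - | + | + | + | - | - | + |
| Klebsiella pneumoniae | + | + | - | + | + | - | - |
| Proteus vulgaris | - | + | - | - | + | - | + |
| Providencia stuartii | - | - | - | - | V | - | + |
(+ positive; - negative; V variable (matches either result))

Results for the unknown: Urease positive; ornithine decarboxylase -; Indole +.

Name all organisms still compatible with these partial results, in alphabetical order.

Urease +: excludes 5 organisms — 6 left.
ornithine decarboxylase -: excludes Proteus mirabilis — 5 left.
Indole +: excludes Citrobacter freundii, Klebsiella pneumoniae — 3 left.

Klebsiella oxytoca, Proteus vulgaris, Providencia stuartii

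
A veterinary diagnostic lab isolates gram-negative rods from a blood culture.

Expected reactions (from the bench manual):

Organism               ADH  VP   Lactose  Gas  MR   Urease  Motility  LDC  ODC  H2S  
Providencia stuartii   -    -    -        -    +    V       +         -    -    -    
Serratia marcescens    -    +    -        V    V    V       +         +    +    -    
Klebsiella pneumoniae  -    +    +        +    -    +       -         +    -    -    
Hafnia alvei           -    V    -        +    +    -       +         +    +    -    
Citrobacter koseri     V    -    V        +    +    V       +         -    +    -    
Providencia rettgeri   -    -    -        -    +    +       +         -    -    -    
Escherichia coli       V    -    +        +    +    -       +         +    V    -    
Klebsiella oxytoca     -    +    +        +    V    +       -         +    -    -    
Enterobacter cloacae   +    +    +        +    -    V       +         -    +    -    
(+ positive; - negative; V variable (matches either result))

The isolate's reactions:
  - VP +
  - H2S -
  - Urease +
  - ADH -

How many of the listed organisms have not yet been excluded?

ADH -: excludes Enterobacter cloacae — 8 left.
H2S -: all 8 remaining candidates are consistent.
Urease +: excludes Hafnia alvei, Escherichia coli — 6 left.
VP +: excludes Providencia stuartii, Citrobacter koseri, Providencia rettgeri — 3 left.
Still consistent: Klebsiella oxytoca, Klebsiella pneumoniae, Serratia marcescens.

3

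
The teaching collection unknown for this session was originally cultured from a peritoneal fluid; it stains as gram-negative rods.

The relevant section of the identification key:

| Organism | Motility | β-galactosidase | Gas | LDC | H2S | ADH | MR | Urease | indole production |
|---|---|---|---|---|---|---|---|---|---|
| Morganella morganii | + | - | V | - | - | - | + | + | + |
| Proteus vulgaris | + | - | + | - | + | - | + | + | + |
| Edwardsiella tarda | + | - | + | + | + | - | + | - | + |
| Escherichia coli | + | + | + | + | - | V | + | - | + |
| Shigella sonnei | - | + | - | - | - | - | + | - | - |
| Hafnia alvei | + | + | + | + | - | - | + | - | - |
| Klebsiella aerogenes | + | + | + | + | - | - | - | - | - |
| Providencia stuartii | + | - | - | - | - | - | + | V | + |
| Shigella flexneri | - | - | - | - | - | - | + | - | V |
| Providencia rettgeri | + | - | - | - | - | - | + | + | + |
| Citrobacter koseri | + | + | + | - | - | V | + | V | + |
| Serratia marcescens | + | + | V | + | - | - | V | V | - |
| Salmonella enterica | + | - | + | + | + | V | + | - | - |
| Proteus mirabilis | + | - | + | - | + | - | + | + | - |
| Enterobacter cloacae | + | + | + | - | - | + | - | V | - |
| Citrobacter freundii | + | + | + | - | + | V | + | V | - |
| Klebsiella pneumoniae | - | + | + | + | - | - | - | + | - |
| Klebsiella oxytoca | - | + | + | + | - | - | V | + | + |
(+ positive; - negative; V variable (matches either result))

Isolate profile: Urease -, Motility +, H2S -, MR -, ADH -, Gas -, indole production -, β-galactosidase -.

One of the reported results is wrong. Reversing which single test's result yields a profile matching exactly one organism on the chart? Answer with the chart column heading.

β-galactosidase

As reported, no row in the chart matches all 8 reactions.
Reversing Urease → still no organism matches.
Reversing MR → still no organism matches.
Reversing H2S → still no organism matches.
Reversing ADH → still no organism matches.
Reversing Motility → still no organism matches.
Reversing indole production → still no organism matches.
Reversing Gas → still no organism matches.
Reversing β-galactosidase (to +) → unique match: Serratia marcescens.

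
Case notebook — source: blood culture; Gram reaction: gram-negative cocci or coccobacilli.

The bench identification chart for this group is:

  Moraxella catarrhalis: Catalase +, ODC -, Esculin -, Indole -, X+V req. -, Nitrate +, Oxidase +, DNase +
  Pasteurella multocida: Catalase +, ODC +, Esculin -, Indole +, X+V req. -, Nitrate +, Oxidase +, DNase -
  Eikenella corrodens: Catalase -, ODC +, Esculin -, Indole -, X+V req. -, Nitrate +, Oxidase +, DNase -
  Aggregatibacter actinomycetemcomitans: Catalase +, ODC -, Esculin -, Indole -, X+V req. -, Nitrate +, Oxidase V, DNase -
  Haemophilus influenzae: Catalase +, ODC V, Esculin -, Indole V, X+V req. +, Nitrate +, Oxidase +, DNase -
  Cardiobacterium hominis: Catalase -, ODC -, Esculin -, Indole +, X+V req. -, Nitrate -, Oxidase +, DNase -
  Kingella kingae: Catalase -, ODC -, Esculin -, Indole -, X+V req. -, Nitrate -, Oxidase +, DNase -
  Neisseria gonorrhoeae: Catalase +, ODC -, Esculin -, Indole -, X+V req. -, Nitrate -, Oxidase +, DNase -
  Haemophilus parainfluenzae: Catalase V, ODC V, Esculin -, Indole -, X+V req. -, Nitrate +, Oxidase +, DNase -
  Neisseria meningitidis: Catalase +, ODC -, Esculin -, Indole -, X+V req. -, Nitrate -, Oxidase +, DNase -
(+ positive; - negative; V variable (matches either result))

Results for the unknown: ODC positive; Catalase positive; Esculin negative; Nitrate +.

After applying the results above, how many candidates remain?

Nitrate +: excludes Cardiobacterium hominis, Kingella kingae, Neisseria gonorrhoeae, Neisseria meningitidis — 6 left.
ODC +: excludes Moraxella catarrhalis, Aggregatibacter actinomycetemcomitans — 4 left.
Esculin -: all 4 remaining candidates are consistent.
Catalase +: excludes Eikenella corrodens — 3 left.
Still consistent: Haemophilus influenzae, Haemophilus parainfluenzae, Pasteurella multocida.

3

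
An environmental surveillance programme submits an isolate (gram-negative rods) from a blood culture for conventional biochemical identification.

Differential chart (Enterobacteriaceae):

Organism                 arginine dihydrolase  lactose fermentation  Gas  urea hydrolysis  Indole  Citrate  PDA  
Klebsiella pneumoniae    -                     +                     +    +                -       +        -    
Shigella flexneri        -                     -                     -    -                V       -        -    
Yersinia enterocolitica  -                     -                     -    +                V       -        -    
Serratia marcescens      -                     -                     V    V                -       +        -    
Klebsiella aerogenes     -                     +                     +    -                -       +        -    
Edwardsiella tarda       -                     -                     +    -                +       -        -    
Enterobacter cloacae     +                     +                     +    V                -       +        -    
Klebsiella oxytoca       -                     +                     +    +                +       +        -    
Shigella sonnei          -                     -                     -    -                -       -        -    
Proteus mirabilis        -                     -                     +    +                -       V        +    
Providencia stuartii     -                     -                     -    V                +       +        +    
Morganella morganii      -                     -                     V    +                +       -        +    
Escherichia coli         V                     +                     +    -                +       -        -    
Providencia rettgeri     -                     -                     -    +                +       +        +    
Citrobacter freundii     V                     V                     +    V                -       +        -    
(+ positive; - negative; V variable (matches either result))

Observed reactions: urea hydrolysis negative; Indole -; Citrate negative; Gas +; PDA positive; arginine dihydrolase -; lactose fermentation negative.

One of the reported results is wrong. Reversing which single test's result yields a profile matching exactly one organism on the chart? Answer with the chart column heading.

urea hydrolysis

As reported, no row in the chart matches all 7 reactions.
Reversing urea hydrolysis (to +) → unique match: Proteus mirabilis.
Reversing Citrate → still no organism matches.
Reversing Indole → still no organism matches.
Reversing arginine dihydrolase → still no organism matches.
Reversing PDA → still no organism matches.
Reversing lactose fermentation → still no organism matches.
Reversing Gas → still no organism matches.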